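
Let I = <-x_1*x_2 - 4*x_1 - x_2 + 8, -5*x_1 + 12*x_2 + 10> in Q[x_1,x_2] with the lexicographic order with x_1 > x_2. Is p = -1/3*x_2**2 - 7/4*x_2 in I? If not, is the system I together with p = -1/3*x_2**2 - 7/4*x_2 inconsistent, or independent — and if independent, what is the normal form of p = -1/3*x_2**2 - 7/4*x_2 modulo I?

-1/3*x_2**2 - 7/4*x_2 lies in I (it reduces to 0).

First compute the reduced Gröbner basis of I by Buchberger's algorithm.
f_1 = -x_1*x_2 - 4*x_1 - x_2 + 8, LT = x_1*x_2.
f_2 = -5*x_1 + 12*x_2 + 10, LT = x_1.

S(f_1,f_2): lcm = x_1*x_2. S = 4*x_1 + 12/5*x_2**2 + 3*x_2 - 8.
  leading term x_1: subtract (-4/5)·f_2 from 4*x_1 + 12/5*x_2**2 + 3*x_2 - 8 → 12/5*x_2**2 + 63/5*x_2
  leading term x_2**2: no divisor's leading term divides it; move 12/5*x_2**2 to the remainder.
  leading term x_2: no divisor's leading term divides it; move 63/5*x_2 to the remainder.
  remainder 12/5*x_2**2 + 63/5*x_2 ≠ 0; add h_3 = 12/5*x_2**2 + 63/5*x_2 to the basis.

The other S-polynomials (S(f_1,h_3), S(f_2,h_3)) all reduce to 0 modulo the current basis, so we have a Gröbner basis.
Inter-reduce: drop elements whose leading term is divisible by another's, tail-reduce, and make monic.
Reduced Gröbner basis: {x_1 - 12/5*x_2 - 2, x_2**2 + 21/4*x_2}.
Label its elements g_1 = x_1 - 12/5*x_2 - 2, g_2 = x_2**2 + 21/4*x_2.

Reduce p = -1/3*x_2**2 - 7/4*x_2 modulo G:
  leading term x_2**2: subtract (-1/3)·g_2 from -1/3*x_2**2 - 7/4*x_2 → 0
  normal form = 0.
Since the normal form is 0, p ∈ I.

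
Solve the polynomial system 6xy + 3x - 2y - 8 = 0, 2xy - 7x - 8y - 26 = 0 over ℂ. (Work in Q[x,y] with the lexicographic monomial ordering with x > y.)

Compute a lex Gröbner basis by Buchberger's algorithm.
f_1 = 6xy + 3x - 2y - 8, LT = xy.
f_2 = 2xy - 7x - 8y - 26, LT = xy.

S(f_1,f_2): lcm = xy. S = 4x + 11/3y + 35/3.
  leading term x: no divisor's leading term divides it; move 4x to the remainder.
  leading term y: no divisor's leading term divides it; move 11/3y to the remainder.
  leading term 1: no divisor's leading term divides it; move 35/3 to the remainder.
  remainder 4x + 11/3y + 35/3 ≠ 0; add h_3 = 4x + 11/3y + 35/3 to the basis.

S(f_1,h_3): lcm = xy. S = 1/2x - 11/12y^2 - 13/4y - 4/3.
  leading term x: subtract (1/8)·h_3 from 1/2x - 11/12y^2 - 13/4y - 4/3 → -11/12y^2 - 89/24y - 67/24
  leading term y^2: no divisor's leading term divides it; move -11/12y^2 to the remainder.
  leading term y: no divisor's leading term divides it; move -89/24y to the remainder.
  leading term 1: no divisor's leading term divides it; move -67/24 to the remainder.
  remainder -11/12y^2 - 89/24y - 67/24 ≠ 0; add h_4 = -11/12y^2 - 89/24y - 67/24 to the basis.

S(f_2,h_3): lcm = xy. S = -7/2x - 11/12y^2 - 83/12y - 13.
  leading term x: subtract (-7/8)·h_3 from -7/2x - 11/12y^2 - 83/12y - 13 → -11/12y^2 - 89/24y - 67/24
  leading term y^2: subtract (1)·h_4 from -11/12y^2 - 89/24y - 67/24 → 0
  remainder 0.

S(f_1,h_4): lcm = xy^2. S = -39/11xy - 67/22x - 1/3y^2 - 4/3y.
  leading term xy: subtract (-13/22)·f_1 from -39/11xy - 67/22x - 1/3y^2 - 4/3y → -14/11x - 1/3y^2 - 83/33y - 52/11
  leading term x: subtract (-7/22)·h_3 from -14/11x - 1/3y^2 - 83/33y - 52/11 → -1/3y^2 - 89/66y - 67/66
  leading term y^2: subtract (4/11)·h_4 from -1/3y^2 - 89/66y - 67/66 → 0
  remainder 0.

S(f_2,h_4): lcm = xy^2. S = -83/11xy - 67/22x - 4y^2 - 13y.
  leading term xy: subtract (-83/66)·f_1 from -83/11xy - 67/22x - 4y^2 - 13y → 8/11x - 4y^2 - 512/33y - 332/33
  leading term x: subtract (2/11)·h_3 from 8/11x - 4y^2 - 512/33y - 332/33 → -4y^2 - 178/11y - 134/11
  leading term y^2: subtract (48/11)·h_4 from -4y^2 - 178/11y - 134/11 → 0
  remainder 0.

S(h_3,h_4): leading monomials are coprime, so the S-polynomial reduces to 0 (Buchberger's first criterion).
Every S-polynomial of the final basis reduces to 0, so we have a Gröbner basis.
Inter-reduce: drop elements whose leading term is divisible by another's, tail-reduce, and make monic.
Reduced Gröbner basis: {x + 11/12y + 35/12, y^2 + 89/22y + 67/22}.

Since the basis is lex-ordered, y^2 + 89/22y + 67/22 is univariate in y. Its roots are {-67/22, -1}. Back-substituting each root into the other basis elements fixes the other coordinates.
  y = -67/22: the earlier basis element becomes x + 1/8 = 0, giving x = -1/8 — point (-1/8, -67/22).
  y = -1: the earlier basis element becomes x + 2 = 0, giving x = -2 — point (-2, -1).
Check: every point annihilates each of the original generators.
Zero-dimensionality of the ideal guarantees finitely many solutions over ℂ.

{(-1/8, -67/22), (-2, -1)}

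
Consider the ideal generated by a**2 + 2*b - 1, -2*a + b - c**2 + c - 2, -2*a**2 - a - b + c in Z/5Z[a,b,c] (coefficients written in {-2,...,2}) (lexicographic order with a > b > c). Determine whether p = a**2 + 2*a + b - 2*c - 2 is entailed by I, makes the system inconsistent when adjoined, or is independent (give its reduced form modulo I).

First compute the reduced Gröbner basis of I by Buchberger's algorithm.
f_1 = a**2 + 2*b - 1, LT = a**2.
f_2 = -2*a + b - c**2 + c - 2, LT = a.
f_3 = -2*a**2 - a - b + c, LT = a**2.

S(f_1,f_2): lcm = a**2. S = -2*a*b + 2*a*c**2 - 2*a*c - a + 2*b - 1.
  leading term a*b: subtract (b)·f_2 from -2*a*b + 2*a*c**2 - 2*a*c - a + 2*b - 1 → 2*a*c**2 - 2*a*c - a - b**2 + b*c**2 - b*c - b - 1
  leading term a*c**2: subtract (-c**2)·f_2 from 2*a*c**2 - 2*a*c - a - b**2 + b*c**2 - b*c - b - 1 → -2*a*c - a - b**2 + 2*b*c**2 - b*c - b - c**4 + c**3 - 2*c**2 - 1
  leading term a*c: subtract (c)·f_2 from -2*a*c - a - b**2 + 2*b*c**2 - b*c - b - c**4 + c**3 - 2*c**2 - 1 → -a - b**2 + 2*b*c**2 - 2*b*c - b - c**4 + 2*c**3 + 2*c**2 + 2*c - 1
  leading term a: subtract (-2)·f_2 from -a - b**2 + 2*b*c**2 - 2*b*c - b - c**4 + 2*c**3 + 2*c**2 + 2*c - 1 → -b**2 + 2*b*c**2 - 2*b*c + b - c**4 + 2*c**3 - c
  leading term b**2: no divisor's leading term divides it; move -b**2 to the remainder.
  leading term b*c**2: no divisor's leading term divides it; move 2*b*c**2 to the remainder.
  leading term b*c: no divisor's leading term divides it; move -2*b*c to the remainder.
  leading term b: no divisor's leading term divides it; move b to the remainder.
  leading term c**4: no divisor's leading term divides it; move -c**4 to the remainder.
  leading term c**3: no divisor's leading term divides it; move 2*c**3 to the remainder.
  leading term c: no divisor's leading term divides it; move -c to the remainder.
  remainder -b**2 + 2*b*c**2 - 2*b*c + b - c**4 + 2*c**3 - c ≠ 0; add h_4 = -b**2 + 2*b*c**2 - 2*b*c + b - c**4 + 2*c**3 - c to the basis.

S(f_1,f_3): lcm = a**2. S = 2*a - b - 2*c - 1.
  leading term a: subtract (-1)·f_2 from 2*a - b - 2*c - 1 → -c**2 - c + 2
  leading term c**2: no divisor's leading term divides it; move -c**2 to the remainder.
  leading term c: no divisor's leading term divides it; move -c to the remainder.
  leading term 1: no divisor's leading term divides it; move 2 to the remainder.
  remainder -c**2 - c + 2 ≠ 0; add h_5 = -c**2 - c + 2 to the basis.

The other S-polynomials (S(f_2,f_3), S(f_1,h_4), S(f_2,h_4), S(f_3,h_4), S(f_1,h_5), S(f_2,h_5), S(f_3,h_5), S(h_4,h_5)) all reduce to 0 modulo the current basis, so we have a Gröbner basis.
Inter-reduce: drop elements whose leading term is divisible by another's, tail-reduce, and make monic.
Reduced Gröbner basis: {a + 2*b - c + 2, b**2 - b*c, c**2 + c - 2}.
Label its elements g_1 = a + 2*b - c + 2, g_2 = b**2 - b*c, g_3 = c**2 + c - 2.

Reduce p = a**2 + 2*a + b - 2*c - 2 modulo G:
  leading term a**2: subtract (a)·g_1 from a**2 + 2*a + b - 2*c - 2 → -2*a*b + a*c + b - 2*c - 2
  leading term a*b: subtract (-2*b)·g_1 from -2*a*b + a*c + b - 2*c - 2 → a*c - b**2 - 2*b*c - 2*c - 2
  leading term a*c: subtract (c)·g_1 from a*c - b**2 - 2*b*c - 2*c - 2 → -b**2 + b*c + c**2 + c - 2
  leading term b**2: subtract (-1)·g_2 from -b**2 + b*c + c**2 + c - 2 → c**2 + c - 2
  leading term c**2: subtract (1)·g_3 from c**2 + c - 2 → 0
  normal form = 0.
Since the normal form is 0, p ∈ I.

a**2 + 2*a + b - 2*c - 2 lies in I (it reduces to 0).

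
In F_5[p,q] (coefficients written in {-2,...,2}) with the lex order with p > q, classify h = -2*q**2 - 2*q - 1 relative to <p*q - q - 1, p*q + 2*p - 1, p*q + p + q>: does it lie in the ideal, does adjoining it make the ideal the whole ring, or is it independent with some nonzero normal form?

-2*q**2 - 2*q - 1 lies in I (it reduces to 0).

First compute the reduced Gröbner basis of I by Buchberger's algorithm.
f_1 = p*q - q - 1, LT = p*q.
f_2 = p*q + 2*p - 1, LT = p*q.
f_3 = p*q + p + q, LT = p*q.

S(f_1,f_2): lcm = p*q. S = -2*p - q.
  leading term p: no divisor's leading term divides it; move -2*p to the remainder.
  leading term q: no divisor's leading term divides it; move -q to the remainder.
  remainder -2*p - q ≠ 0; add k_4 = -2*p - q to the basis.

S(f_1,f_3): lcm = p*q. S = -p - 2*q - 1.
  leading term p: subtract (-2)·k_4 from -p - 2*q - 1 → q - 1
  leading term q: no divisor's leading term divides it; move q to the remainder.
  leading term 1: no divisor's leading term divides it; move -1 to the remainder.
  remainder q - 1 ≠ 0; add k_5 = q - 1 to the basis.

S(f_2,f_3): lcm = p*q. S = p - q - 1.
  leading term p: subtract (2)·k_4 from p - q - 1 → q - 1
  leading term q: subtract (1)·k_5 from q - 1 → 0
  remainder 0.

S(f_1,k_4): lcm = p*q. S = 2*q**2 - q - 1.
  leading term q**2: subtract (2*q)·k_5 from 2*q**2 - q - 1 → q - 1
  leading term q: subtract (1)·k_5 from q - 1 → 0
  remainder 0.

S(f_2,k_4): lcm = p*q. S = 2*p + 2*q**2 - 1.
  leading term p: subtract (-1)·k_4 from 2*p + 2*q**2 - 1 → 2*q**2 - q - 1
  leading term q**2: subtract (2*q)·k_5 from 2*q**2 - q - 1 → q - 1
  leading term q: subtract (1)·k_5 from q - 1 → 0
  remainder 0.

S(f_3,k_4): lcm = p*q. S = p + 2*q**2 + q.
  leading term p: subtract (2)·k_4 from p + 2*q**2 + q → 2*q**2 - 2*q
  leading term q**2: subtract (2*q)·k_5 from 2*q**2 - 2*q → 0
  remainder 0.

S(f_1,k_5): lcm = p*q. S = p - q - 1.
  leading term p: subtract (2)·k_4 from p - q - 1 → q - 1
  leading term q: subtract (1)·k_5 from q - 1 → 0
  remainder 0.

S(f_2,k_5): lcm = p*q. S = -2*p - 1.
  leading term p: subtract (1)·k_4 from -2*p - 1 → q - 1
  leading term q: subtract (1)·k_5 from q - 1 → 0
  remainder 0.

S(f_3,k_5): lcm = p*q. S = 2*p + q.
  leading term p: subtract (-1)·k_4 from 2*p + q → 0
  remainder 0.

S(k_4,k_5): leading monomials are coprime, so the S-polynomial reduces to 0 (Buchberger's first criterion).
Every S-polynomial of the final basis reduces to 0, so we have a Gröbner basis.
Inter-reduce: drop elements whose leading term is divisible by another's, tail-reduce, and make monic.
Reduced Gröbner basis: {p - 2, q - 1}.
Label its elements g_1 = p - 2, g_2 = q - 1.

Reduce h = -2*q**2 - 2*q - 1 modulo G:
  leading term q**2: subtract (-2*q)·g_2 from -2*q**2 - 2*q - 1 → q - 1
  leading term q: subtract (1)·g_2 from q - 1 → 0
  normal form = 0.
Since the normal form is 0, h ∈ I.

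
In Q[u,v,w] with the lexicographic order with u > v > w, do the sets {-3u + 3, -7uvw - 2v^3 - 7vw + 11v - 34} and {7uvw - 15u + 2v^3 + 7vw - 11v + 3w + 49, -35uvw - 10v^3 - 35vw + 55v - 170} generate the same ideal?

No, the ideals differ.

Equality of ideals is decidable: compute both reduced Gröbner bases (unique for the ordering) and check whether they agree.
Buchberger on the first generating set:
f_1 = -3u + 3, LT = u.
f_2 = -7uvw - 2v^3 - 7vw + 11v - 34, LT = uvw.

S(f_1,f_2): lcm = uvw. S = -2/7v^3 - 2vw + 11/7v - 34/7.
  leading term v^3: no divisor's leading term divides it; move -2/7v^3 to the remainder.
  leading term vw: no divisor's leading term divides it; move -2vw to the remainder.
  leading term v: no divisor's leading term divides it; move 11/7v to the remainder.
  leading term 1: no divisor's leading term divides it; move -34/7 to the remainder.
  remainder -2/7v^3 - 2vw + 11/7v - 34/7 ≠ 0; add g_3 = -2/7v^3 - 2vw + 11/7v - 34/7 to the basis.

The other S-polynomials (S(f_1,g_3), S(f_2,g_3)) all reduce to 0 modulo the current basis, so we have a Gröbner basis.
Inter-reduce: drop elements whose leading term is divisible by another's, tail-reduce, and make monic.
Reduced Gröbner basis: {u - 1, v^3 + 7vw - 11/2v + 17}.

Buchberger on the second generating set:
h_1 = 7uvw - 15u + 2v^3 + 7vw - 11v + 3w + 49, LT = uvw.
h_2 = -35uvw - 10v^3 - 35vw + 55v - 170, LT = uvw.

S(h_1,h_2): lcm = uvw. S = -15/7u + 3/7w + 15/7.
  leading term u: no divisor's leading term divides it; move -15/7u to the remainder.
  leading term w: no divisor's leading term divides it; move 3/7w to the remainder.
  leading term 1: no divisor's leading term divides it; move 15/7 to the remainder.
  remainder -15/7u + 3/7w + 15/7 ≠ 0; add k_3 = -15/7u + 3/7w + 15/7 to the basis.

S(h_1,k_3): lcm = uvw. S = -15/7u + 2/7v^3 + 1/5vw^2 + 2vw - 11/7v + 3/7w + 7.
  leading term u: subtract (1)·k_3 from -15/7u + 2/7v^3 + 1/5vw^2 + 2vw - 11/7v + 3/7w + 7 → 2/7v^3 + 1/5vw^2 + 2vw - 11/7v + 34/7
  leading term v^3: no divisor's leading term divides it; move 2/7v^3 to the remainder.
  leading term vw^2: no divisor's leading term divides it; move 1/5vw^2 to the remainder.
  leading term vw: no divisor's leading term divides it; move 2vw to the remainder.
  leading term v: no divisor's leading term divides it; move -11/7v to the remainder.
  leading term 1: no divisor's leading term divides it; move 34/7 to the remainder.
  remainder 2/7v^3 + 1/5vw^2 + 2vw - 11/7v + 34/7 ≠ 0; add k_4 = 2/7v^3 + 1/5vw^2 + 2vw - 11/7v + 34/7 to the basis.

The other S-polynomials (S(h_2,k_3), S(h_1,k_4), S(h_2,k_4), S(k_3,k_4)) all reduce to 0 modulo the current basis, so we have a Gröbner basis.
Inter-reduce: drop elements whose leading term is divisible by another's, tail-reduce, and make monic.
Reduced Gröbner basis: {u - 1/5w - 1, v^3 + 7/10vw^2 + 7vw - 11/2v + 17}.

These differ, so the ideals are not equal.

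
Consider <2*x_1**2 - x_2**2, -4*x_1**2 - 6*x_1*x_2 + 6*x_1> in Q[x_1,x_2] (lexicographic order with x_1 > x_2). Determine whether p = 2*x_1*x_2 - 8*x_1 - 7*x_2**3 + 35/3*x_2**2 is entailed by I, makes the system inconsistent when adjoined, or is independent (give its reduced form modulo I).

First compute the reduced Gröbner basis of I by Buchberger's algorithm.
f_1 = 2*x_1**2 - x_2**2, LT = x_1**2.
f_2 = -4*x_1**2 - 6*x_1*x_2 + 6*x_1, LT = x_1**2.

S(f_1,f_2): lcm = x_1**2. S = -3/2*x_1*x_2 + 3/2*x_1 - 1/2*x_2**2.
  leading term x_1*x_2: no divisor's leading term divides it; move -3/2*x_1*x_2 to the remainder.
  leading term x_1: no divisor's leading term divides it; move 3/2*x_1 to the remainder.
  leading term x_2**2: no divisor's leading term divides it; move -1/2*x_2**2 to the remainder.
  remainder -3/2*x_1*x_2 + 3/2*x_1 - 1/2*x_2**2 ≠ 0; add h_3 = -3/2*x_1*x_2 + 3/2*x_1 - 1/2*x_2**2 to the basis.

S(f_1,h_3): lcm = x_1**2*x_2. S = x_1**2 - 1/3*x_1*x_2**2 - 1/2*x_2**3.
  leading term x_1**2: subtract (1/2)·f_1 from x_1**2 - 1/3*x_1*x_2**2 - 1/2*x_2**3 → -1/3*x_1*x_2**2 - 1/2*x_2**3 + 1/2*x_2**2
  leading term x_1*x_2**2: subtract (2/9*x_2)·h_3 from -1/3*x_1*x_2**2 - 1/2*x_2**3 + 1/2*x_2**2 → -1/3*x_1*x_2 - 7/18*x_2**3 + 1/2*x_2**2
  leading term x_1*x_2: subtract (2/9)·h_3 from -1/3*x_1*x_2 - 7/18*x_2**3 + 1/2*x_2**2 → -1/3*x_1 - 7/18*x_2**3 + 11/18*x_2**2
  leading term x_1: no divisor's leading term divides it; move -1/3*x_1 to the remainder.
  leading term x_2**3: no divisor's leading term divides it; move -7/18*x_2**3 to the remainder.
  leading term x_2**2: no divisor's leading term divides it; move 11/18*x_2**2 to the remainder.
  remainder -1/3*x_1 - 7/18*x_2**3 + 11/18*x_2**2 ≠ 0; add h_4 = -1/3*x_1 - 7/18*x_2**3 + 11/18*x_2**2 to the basis.

S(f_2,h_3): lcm = x_1**2*x_2. S = x_1**2 + 7/6*x_1*x_2**2 - 3/2*x_1*x_2.
  leading term x_1**2: subtract (1/2)·f_1 from x_1**2 + 7/6*x_1*x_2**2 - 3/2*x_1*x_2 → 7/6*x_1*x_2**2 - 3/2*x_1*x_2 + 1/2*x_2**2
  leading term x_1*x_2**2: subtract (-7/9*x_2)·h_3 from 7/6*x_1*x_2**2 - 3/2*x_1*x_2 + 1/2*x_2**2 → -1/3*x_1*x_2 - 7/18*x_2**3 + 1/2*x_2**2
  leading term x_1*x_2: subtract (2/9)·h_3 from -1/3*x_1*x_2 - 7/18*x_2**3 + 1/2*x_2**2 → -1/3*x_1 - 7/18*x_2**3 + 11/18*x_2**2
  leading term x_1: subtract (1)·h_4 from -1/3*x_1 - 7/18*x_2**3 + 11/18*x_2**2 → 0
  remainder 0.

S(f_1,h_4): lcm = x_1**2. S = -7/6*x_1*x_2**3 + 11/6*x_1*x_2**2 - 1/2*x_2**2.
  leading term x_1*x_2**3: subtract (7/9*x_2**2)·h_3 from -7/6*x_1*x_2**3 + 11/6*x_1*x_2**2 - 1/2*x_2**2 → 2/3*x_1*x_2**2 + 7/18*x_2**4 - 1/2*x_2**2
  leading term x_1*x_2**2: subtract (-4/9*x_2)·h_3 from 2/3*x_1*x_2**2 + 7/18*x_2**4 - 1/2*x_2**2 → 2/3*x_1*x_2 + 7/18*x_2**4 - 2/9*x_2**3 - 1/2*x_2**2
  leading term x_1*x_2: subtract (-4/9)·h_3 from 2/3*x_1*x_2 + 7/18*x_2**4 - 2/9*x_2**3 - 1/2*x_2**2 → 2/3*x_1 + 7/18*x_2**4 - 2/9*x_2**3 - 13/18*x_2**2
  leading term x_1: subtract (-2)·h_4 from 2/3*x_1 + 7/18*x_2**4 - 2/9*x_2**3 - 13/18*x_2**2 → 7/18*x_2**4 - x_2**3 + 1/2*x_2**2
  leading term x_2**4: no divisor's leading term divides it; move 7/18*x_2**4 to the remainder.
  leading term x_2**3: no divisor's leading term divides it; move -x_2**3 to the remainder.
  leading term x_2**2: no divisor's leading term divides it; move 1/2*x_2**2 to the remainder.
  remainder 7/18*x_2**4 - x_2**3 + 1/2*x_2**2 ≠ 0; add h_5 = 7/18*x_2**4 - x_2**3 + 1/2*x_2**2 to the basis.

S(f_2,h_4): lcm = x_1**2. S = -7/6*x_1*x_2**3 + 11/6*x_1*x_2**2 + 3/2*x_1*x_2 - 3/2*x_1.
  leading term x_1*x_2**3: subtract (7/9*x_2**2)·h_3 from -7/6*x_1*x_2**3 + 11/6*x_1*x_2**2 + 3/2*x_1*x_2 - 3/2*x_1 → 2/3*x_1*x_2**2 + 3/2*x_1*x_2 - 3/2*x_1 + 7/18*x_2**4
  leading term x_1*x_2**2: subtract (-4/9*x_2)·h_3 from 2/3*x_1*x_2**2 + 3/2*x_1*x_2 - 3/2*x_1 + 7/18*x_2**4 → 13/6*x_1*x_2 - 3/2*x_1 + 7/18*x_2**4 - 2/9*x_2**3
  leading term x_1*x_2: subtract (-13/9)·h_3 from 13/6*x_1*x_2 - 3/2*x_1 + 7/18*x_2**4 - 2/9*x_2**3 → 2/3*x_1 + 7/18*x_2**4 - 2/9*x_2**3 - 13/18*x_2**2
  leading term x_1: subtract (-2)·h_4 from 2/3*x_1 + 7/18*x_2**4 - 2/9*x_2**3 - 13/18*x_2**2 → 7/18*x_2**4 - x_2**3 + 1/2*x_2**2
  leading term x_2**4: subtract (1)·h_5 from 7/18*x_2**4 - x_2**3 + 1/2*x_2**2 → 0
  remainder 0.

S(h_3,h_4): lcm = x_1*x_2. S = -x_1 - 7/6*x_2**4 + 11/6*x_2**3 + 1/3*x_2**2.
  leading term x_1: subtract (3)·h_4 from -x_1 - 7/6*x_2**4 + 11/6*x_2**3 + 1/3*x_2**2 → -7/6*x_2**4 + 3*x_2**3 - 3/2*x_2**2
  leading term x_2**4: subtract (-3)·h_5 from -7/6*x_2**4 + 3*x_2**3 - 3/2*x_2**2 → 0
  remainder 0.

S(f_1,h_5): leading monomials are coprime, so the S-polynomial reduces to 0 (Buchberger's first criterion).
S(f_2,h_5): leading monomials are coprime, so the S-polynomial reduces to 0 (Buchberger's first criterion).
S(h_3,h_5): lcm = x_1*x_2**4. S = 11/7*x_1*x_2**3 - 9/7*x_1*x_2**2 + 1/3*x_2**5.
  leading term x_1*x_2**3: subtract (-22/21*x_2**2)·h_3 from 11/7*x_1*x_2**3 - 9/7*x_1*x_2**2 + 1/3*x_2**5 → 2/7*x_1*x_2**2 + 1/3*x_2**5 - 11/21*x_2**4
  leading term x_1*x_2**2: subtract (-4/21*x_2)·h_3 from 2/7*x_1*x_2**2 + 1/3*x_2**5 - 11/21*x_2**4 → 2/7*x_1*x_2 + 1/3*x_2**5 - 11/21*x_2**4 - 2/21*x_2**3
  leading term x_1*x_2: subtract (-4/21)·h_3 from 2/7*x_1*x_2 + 1/3*x_2**5 - 11/21*x_2**4 - 2/21*x_2**3 → 2/7*x_1 + 1/3*x_2**5 - 11/21*x_2**4 - 2/21*x_2**3 - 2/21*x_2**2
  leading term x_1: subtract (-6/7)·h_4 from 2/7*x_1 + 1/3*x_2**5 - 11/21*x_2**4 - 2/21*x_2**3 - 2/21*x_2**2 → 1/3*x_2**5 - 11/21*x_2**4 - 3/7*x_2**3 + 3/7*x_2**2
  leading term x_2**5: subtract (6/7*x_2)·h_5 from 1/3*x_2**5 - 11/21*x_2**4 - 3/7*x_2**3 + 3/7*x_2**2 → 1/3*x_2**4 - 6/7*x_2**3 + 3/7*x_2**2
  leading term x_2**4: subtract (6/7)·h_5 from 1/3*x_2**4 - 6/7*x_2**3 + 3/7*x_2**2 → 0
  remainder 0.

S(h_4,h_5): leading monomials are coprime, so the S-polynomial reduces to 0 (Buchberger's first criterion).
Every S-polynomial of the final basis reduces to 0, so we have a Gröbner basis.
Inter-reduce: drop elements whose leading term is divisible by another's, tail-reduce, and make monic.
Reduced Gröbner basis: {x_1 + 7/6*x_2**3 - 11/6*x_2**2, x_2**4 - 18/7*x_2**3 + 9/7*x_2**2}.
Label its elements g_1 = x_1 + 7/6*x_2**3 - 11/6*x_2**2, g_2 = x_2**4 - 18/7*x_2**3 + 9/7*x_2**2.

Reduce p = 2*x_1*x_2 - 8*x_1 - 7*x_2**3 + 35/3*x_2**2 modulo G:
  leading term x_1*x_2: subtract (2*x_2)·g_1 from 2*x_1*x_2 - 8*x_1 - 7*x_2**3 + 35/3*x_2**2 → -8*x_1 - 7/3*x_2**4 - 10/3*x_2**3 + 35/3*x_2**2
  leading term x_1: subtract (-8)·g_1 from -8*x_1 - 7/3*x_2**4 - 10/3*x_2**3 + 35/3*x_2**2 → -7/3*x_2**4 + 6*x_2**3 - 3*x_2**2
  leading term x_2**4: subtract (-7/3)·g_2 from -7/3*x_2**4 + 6*x_2**3 - 3*x_2**2 → 0
  normal form = 0.
Since the normal form is 0, p ∈ I.

2*x_1*x_2 - 8*x_1 - 7*x_2**3 + 35/3*x_2**2 lies in I (it reduces to 0).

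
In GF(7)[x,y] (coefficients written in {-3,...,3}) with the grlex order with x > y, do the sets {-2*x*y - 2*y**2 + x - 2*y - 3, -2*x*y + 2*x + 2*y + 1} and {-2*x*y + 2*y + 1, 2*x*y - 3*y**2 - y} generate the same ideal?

No, the ideals differ.

Since reduced Gröbner bases are canonical representatives of ideals under a given ordering, it suffices to compute and compare them.
Buchberger on the first generating set:
f_1 = -2*x*y - 2*y**2 + x - 2*y - 3, LT = x*y.
f_2 = -2*x*y + 2*x + 2*y + 1, LT = x*y.

S(f_1,f_2): lcm = x*y. S = y**2 - 3*x + 2*y + 2.
  leading term y**2: no divisor's leading term divides it; move y**2 to the remainder.
  leading term x: no divisor's leading term divides it; move -3*x to the remainder.
  leading term y: no divisor's leading term divides it; move 2*y to the remainder.
  leading term 1: no divisor's leading term divides it; move 2 to the remainder.
  remainder y**2 - 3*x + 2*y + 2 ≠ 0; add g_3 = y**2 - 3*x + 2*y + 2 to the basis.

S(f_1,g_3): lcm = x*y**2. S = y**3 + 3*x**2 + x*y + y**2 - 2*x - 2*y.
  leading term y**3: subtract (y)·g_3 from y**3 + 3*x**2 + x*y + y**2 - 2*x - 2*y → 3*x**2 - 3*x*y - y**2 - 2*x + 3*y
  leading term x**2: no divisor's leading term divides it; move 3*x**2 to the remainder.
  leading term x*y: subtract (-2)·f_1 from -3*x*y - y**2 - 2*x + 3*y → 2*y**2 - y + 1
  leading term y**2: subtract (2)·g_3 from 2*y**2 - y + 1 → -x + 2*y - 3
  leading term x: no divisor's leading term divides it; move -x to the remainder.
  leading term y: no divisor's leading term divides it; move 2*y to the remainder.
  leading term 1: no divisor's leading term divides it; move -3 to the remainder.
  remainder 3*x**2 - x + 2*y - 3 ≠ 0; add g_4 = 3*x**2 - x + 2*y - 3 to the basis.

The other S-polynomials (S(f_2,g_3), S(f_1,g_4), S(f_2,g_4), S(g_3,g_4)) all reduce to 0 modulo the current basis, so we have a Gröbner basis.
Inter-reduce: drop elements whose leading term is divisible by another's, tail-reduce, and make monic.
Reduced Gröbner basis: {x**2 + 2*x + 3*y - 1, x*y - x - y + 3, y**2 - 3*x + 2*y + 2}.

Buchberger on the second generating set:
h_1 = -2*x*y + 2*y + 1, LT = x*y.
h_2 = 2*x*y - 3*y**2 - y, LT = x*y.

S(h_1,h_2): lcm = x*y. S = -2*y**2 + 3*y + 3.
  leading term y**2: no divisor's leading term divides it; move -2*y**2 to the remainder.
  leading term y: no divisor's leading term divides it; move 3*y to the remainder.
  leading term 1: no divisor's leading term divides it; move 3 to the remainder.
  remainder -2*y**2 + 3*y + 3 ≠ 0; add k_3 = -2*y**2 + 3*y + 3 to the basis.

S(h_1,k_3): lcm = x*y**2. S = -2*x*y - y**2 - 2*x + 3*y.
  leading term x*y: subtract (1)·h_1 from -2*x*y - y**2 - 2*x + 3*y → -y**2 - 2*x + y - 1
  leading term y**2: subtract (-3)·k_3 from -y**2 - 2*x + y - 1 → -2*x + 3*y + 1
  leading term x: no divisor's leading term divides it; move -2*x to the remainder.
  leading term y: no divisor's leading term divides it; move 3*y to the remainder.
  leading term 1: no divisor's leading term divides it; move 1 to the remainder.
  remainder -2*x + 3*y + 1 ≠ 0; add k_4 = -2*x + 3*y + 1 to the basis.

The other S-polynomials (S(h_2,k_3), S(h_1,k_4), S(h_2,k_4), S(k_3,k_4)) all reduce to 0 modulo the current basis, so we have a Gröbner basis.
Inter-reduce: drop elements whose leading term is divisible by another's, tail-reduce, and make monic.
Reduced Gröbner basis: {y**2 + 2*y + 2, x + 2*y + 3}.

These differ, so the ideals are not equal.
The same test decides containment: I ⊆ J iff every generator of I reduces to 0 modulo a Gröbner basis of J.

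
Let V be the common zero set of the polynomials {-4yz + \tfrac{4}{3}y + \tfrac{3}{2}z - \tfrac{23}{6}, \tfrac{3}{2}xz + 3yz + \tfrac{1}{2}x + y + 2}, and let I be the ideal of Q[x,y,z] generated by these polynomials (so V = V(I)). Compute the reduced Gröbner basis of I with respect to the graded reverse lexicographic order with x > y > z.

f_1 = -4yz + \tfrac{4}{3}y + \tfrac{3}{2}z - \tfrac{23}{6}, LT = yz.
f_2 = \tfrac{3}{2}xz + 3yz + \tfrac{1}{2}x + y + 2, LT = xz.

S(f_1,f_2): lcm = xyz. S = -2y^{2}z - \tfrac{2}{3}xy - \tfrac{2}{3}y^{2} - \tfrac{3}{8}xz + \tfrac{23}{24}x - \tfrac{4}{3}y.
  reduce S modulo (f_1, f_2):
  remainder -\tfrac{2}{3}xy - \tfrac{4}{3}y^{2} + \tfrac{13}{12}x + \tfrac{5}{6}y + \tfrac{1}{2} ≠ 0; add g_3 = -\tfrac{2}{3}xy - \tfrac{4}{3}y^{2} + \tfrac{13}{12}x + \tfrac{5}{6}y + \tfrac{1}{2} to the basis.

The other S-polynomials (S(f_1,g_3), S(f_2,g_3)) all reduce to 0 modulo the current basis, so we have a Gröbner basis.

G = {xy + 2y^{2} - \tfrac{13}{8}x - \tfrac{5}{4}y - \tfrac{3}{4}, xz + \tfrac{1}{3}x + \tfrac{4}{3}y + \tfrac{3}{4}z - \tfrac{7}{12}, yz - \tfrac{1}{3}y - \tfrac{3}{8}z + \tfrac{23}{24}}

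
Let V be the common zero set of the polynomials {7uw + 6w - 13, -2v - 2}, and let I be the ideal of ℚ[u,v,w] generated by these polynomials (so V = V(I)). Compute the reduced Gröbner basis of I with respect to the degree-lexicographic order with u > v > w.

The reduced Gröbner basis is the canonical form of the ideal for this ordering.

f_1 = 7uw + 6w - 13, LT = uw.
f_2 = -2v - 2, LT = v.

The S-polynomials (S(f_1,f_2)) all reduce to 0 modulo the current basis, so we have a Gröbner basis.

G = {uw + 6/7w - 13/7, v + 1}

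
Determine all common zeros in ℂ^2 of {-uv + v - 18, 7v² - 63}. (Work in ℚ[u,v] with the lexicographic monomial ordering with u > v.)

{(7, -3), (-5, 3)}

Compute a lex Gröbner basis by Buchberger's algorithm.
f_1 = -uv + v - 18, LT = uv.
f_2 = 7v² - 63, LT = v².

S(f_1,f_2): lcm = uv². S = 9u - v² + 18v.
  leading term u: no divisor's leading term divides it; move 9u to the remainder.
  leading term v²: subtract (-1/7)·f_2 from -v² + 18v → 18v - 9
  leading term v: no divisor's leading term divides it; move 18v to the remainder.
  leading term 1: no divisor's leading term divides it; move -9 to the remainder.
  remainder 9u + 18v - 9 ≠ 0; add h_3 = 9u + 18v - 9 to the basis.

The other S-polynomials (S(f_1,h_3), S(f_2,h_3)) all reduce to 0 modulo the current basis, so we have a Gröbner basis.
Inter-reduce: drop elements whose leading term is divisible by another's, tail-reduce, and make monic.
Reduced Gröbner basis: {u + 2v - 1, v² - 9}.

A lex Gröbner basis eliminates variables successively. Here v² - 9 depends only on v, with roots {-3, 3}; lifting each root through the earlier basis elements recovers the full solutions.
  v = -3: the earlier basis element becomes u - 7 = 0, giving u = 7 — point (7, -3).
  v = 3: the earlier basis element becomes u + 5 = 0, giving u = -5 — point (-5, 3).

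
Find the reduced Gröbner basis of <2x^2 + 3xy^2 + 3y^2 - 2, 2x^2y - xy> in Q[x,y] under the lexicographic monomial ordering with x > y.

G = {x^2 - 9/4y^4 + 3y^2 - 1, xy + 3/2y^3 - y, y^5 - y^3 + 2/9y}

f_1 = 2x^2 + 3xy^2 + 3y^2 - 2, LT = x^2.
f_2 = 2x^2y - xy, LT = x^2y.

S(f_1,f_2): lcm = x^2y. S = 3/2xy^3 + 1/2xy + 3/2y^3 - y.
  leading term xy^3: no divisor's leading term divides it; move 3/2xy^3 to the remainder.
  leading term xy: no divisor's leading term divides it; move 1/2xy to the remainder.
  leading term y^3: no divisor's leading term divides it; move 3/2y^3 to the remainder.
  leading term y: no divisor's leading term divides it; move -y to the remainder.
  remainder 3/2xy^3 + 1/2xy + 3/2y^3 - y ≠ 0; add g_3 = 3/2xy^3 + 1/2xy + 3/2y^3 - y to the basis.

S(f_1,g_3): lcm = x^2y^3. S = -1/3x^2y + 3/2xy^5 - xy^3 + 2/3xy + 3/2y^5 - y^3.
  leading term x^2y: subtract (-1/6y)·f_1 from -1/3x^2y + 3/2xy^5 - xy^3 + 2/3xy + 3/2y^5 - y^3 → 3/2xy^5 - 1/2xy^3 + 2/3xy + 3/2y^5 - 1/2y^3 - 1/3y
  leading term xy^5: subtract (y^2)·g_3 from 3/2xy^5 - 1/2xy^3 + 2/3xy + 3/2y^5 - 1/2y^3 - 1/3y → -xy^3 + 2/3xy + 1/2y^3 - 1/3y
  leading term xy^3: subtract (-2/3)·g_3 from -xy^3 + 2/3xy + 1/2y^3 - 1/3y → xy + 3/2y^3 - y
  leading term xy: no divisor's leading term divides it; move xy to the remainder.
  leading term y^3: no divisor's leading term divides it; move 3/2y^3 to the remainder.
  leading term y: no divisor's leading term divides it; move -y to the remainder.
  remainder xy + 3/2y^3 - y ≠ 0; add g_4 = xy + 3/2y^3 - y to the basis.

S(f_2,g_3): lcm = x^2y^3. S = -1/3x^2y - 3/2xy^3 + 2/3xy.
  leading term x^2y: subtract (-1/6y)·f_1 from -1/3x^2y - 3/2xy^3 + 2/3xy → -xy^3 + 2/3xy + 1/2y^3 - 1/3y
  leading term xy^3: subtract (-2/3)·g_3 from -xy^3 + 2/3xy + 1/2y^3 - 1/3y → xy + 3/2y^3 - y
  leading term xy: subtract (1)·g_4 from xy + 3/2y^3 - y → 0
  remainder 0.

S(f_1,g_4): lcm = x^2y. S = xy + 3/2y^3 - y.
  leading term xy: subtract (1)·g_4 from xy + 3/2y^3 - y → 0
  remainder 0.

S(f_2,g_4): lcm = x^2y. S = -3/2xy^3 + 1/2xy.
  leading term xy^3: subtract (-1)·g_3 from -3/2xy^3 + 1/2xy → xy + 3/2y^3 - y
  leading term xy: subtract (1)·g_4 from xy + 3/2y^3 - y → 0
  remainder 0.

S(g_3,g_4): lcm = xy^3. S = 1/3xy - 3/2y^5 + 2y^3 - 2/3y.
  leading term xy: subtract (1/3)·g_4 from 1/3xy - 3/2y^5 + 2y^3 - 2/3y → -3/2y^5 + 3/2y^3 - 1/3y
  leading term y^5: no divisor's leading term divides it; move -3/2y^5 to the remainder.
  leading term y^3: no divisor's leading term divides it; move 3/2y^3 to the remainder.
  leading term y: no divisor's leading term divides it; move -1/3y to the remainder.
  remainder -3/2y^5 + 3/2y^3 - 1/3y ≠ 0; add g_5 = -3/2y^5 + 3/2y^3 - 1/3y to the basis.

S(f_1,g_5): leading monomials are coprime, so the S-polynomial reduces to 0 (Buchberger's first criterion).
S(f_2,g_5): lcm = x^2y^5. S = x^2y^3 - 2/9x^2y - 1/2xy^5.
  leading term x^2y^3: subtract (1/2y^3)·f_1 from x^2y^3 - 2/9x^2y - 1/2xy^5 → -2/9x^2y - 2xy^5 - 3/2y^5 + y^3
  leading term x^2y: subtract (-1/9y)·f_1 from -2/9x^2y - 2xy^5 - 3/2y^5 + y^3 → -2xy^5 + 1/3xy^3 - 3/2y^5 + 4/3y^3 - 2/9y
  leading term xy^5: subtract (-4/3y^2)·g_3 from -2xy^5 + 1/3xy^3 - 3/2y^5 + 4/3y^3 - 2/9y → xy^3 + 1/2y^5 - 2/9y
  leading term xy^3: subtract (2/3)·g_3 from xy^3 + 1/2y^5 - 2/9y → -1/3xy + 1/2y^5 - y^3 + 4/9y
  leading term xy: subtract (-1/3)·g_4 from -1/3xy + 1/2y^5 - y^3 + 4/9y → 1/2y^5 - 1/2y^3 + 1/9y
  leading term y^5: subtract (-1/3)·g_5 from 1/2y^5 - 1/2y^3 + 1/9y → 0
  remainder 0.

S(g_3,g_5): lcm = xy^5. S = 4/3xy^3 - 2/9xy + y^5 - 2/3y^3.
  leading term xy^3: subtract (8/9)·g_3 from 4/3xy^3 - 2/9xy + y^5 - 2/3y^3 → -2/3xy + y^5 - 2y^3 + 8/9y
  leading term xy: subtract (-2/3)·g_4 from -2/3xy + y^5 - 2y^3 + 8/9y → y^5 - y^3 + 2/9y
  leading term y^5: subtract (-2/3)·g_5 from y^5 - y^3 + 2/9y → 0
  remainder 0.

S(g_4,g_5): lcm = xy^5. S = xy^3 - 2/9xy + 3/2y^7 - y^5.
  leading term xy^3: subtract (2/3)·g_3 from xy^3 - 2/9xy + 3/2y^7 - y^5 → -5/9xy + 3/2y^7 - y^5 - y^3 + 2/3y
  leading term xy: subtract (-5/9)·g_4 from -5/9xy + 3/2y^7 - y^5 - y^3 + 2/3y → 3/2y^7 - y^5 - 1/6y^3 + 1/9y
  leading term y^7: subtract (-y^2)·g_5 from 3/2y^7 - y^5 - 1/6y^3 + 1/9y → 1/2y^5 - 1/2y^3 + 1/9y
  leading term y^5: subtract (-1/3)·g_5 from 1/2y^5 - 1/2y^3 + 1/9y → 0
  remainder 0.

Every S-polynomial of the final basis reduces to 0, so we have a Gröbner basis.
Inter-reduce: drop elements whose leading term is divisible by another's, tail-reduce, and make monic.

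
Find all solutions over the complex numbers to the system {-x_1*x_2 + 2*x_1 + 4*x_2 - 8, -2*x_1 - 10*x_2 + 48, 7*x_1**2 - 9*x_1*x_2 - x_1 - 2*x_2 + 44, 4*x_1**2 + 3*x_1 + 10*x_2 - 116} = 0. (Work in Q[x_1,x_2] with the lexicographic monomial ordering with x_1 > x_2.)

Compute a lex Gröbner basis by Buchberger's algorithm.
f_1 = -x_1*x_2 + 2*x_1 + 4*x_2 - 8, LT = x_1*x_2.
f_2 = -2*x_1 - 10*x_2 + 48, LT = x_1.
f_3 = 7*x_1**2 - 9*x_1*x_2 - x_1 - 2*x_2 + 44, LT = x_1**2.
f_4 = 4*x_1**2 + 3*x_1 + 10*x_2 - 116, LT = x_1**2.

S(f_1,f_2): lcm = x_1*x_2. S = -2*x_1 - 5*x_2**2 + 20*x_2 + 8.
  leading term x_1: subtract (1)·f_2 from -2*x_1 - 5*x_2**2 + 20*x_2 + 8 → -5*x_2**2 + 30*x_2 - 40
  leading term x_2**2: no divisor's leading term divides it; move -5*x_2**2 to the remainder.
  leading term x_2: no divisor's leading term divides it; move 30*x_2 to the remainder.
  leading term 1: no divisor's leading term divides it; move -40 to the remainder.
  remainder -5*x_2**2 + 30*x_2 - 40 ≠ 0; add h_5 = -5*x_2**2 + 30*x_2 - 40 to the basis.

S(f_1,f_3): lcm = x_1**2*x_2. S = -2*x_1**2 + 9/7*x_1*x_2**2 - 27/7*x_1*x_2 + 8*x_1 + 2/7*x_2**2 - 44/7*x_2.
  leading term x_1**2: subtract (x_1)·f_2 from -2*x_1**2 + 9/7*x_1*x_2**2 - 27/7*x_1*x_2 + 8*x_1 + 2/7*x_2**2 - 44/7*x_2 → 9/7*x_1*x_2**2 + 43/7*x_1*x_2 - 40*x_1 + 2/7*x_2**2 - 44/7*x_2
  leading term x_1*x_2**2: subtract (-9/7*x_2)·f_1 from 9/7*x_1*x_2**2 + 43/7*x_1*x_2 - 40*x_1 + 2/7*x_2**2 - 44/7*x_2 → 61/7*x_1*x_2 - 40*x_1 + 38/7*x_2**2 - 116/7*x_2
  leading term x_1*x_2: subtract (-61/7)·f_1 from 61/7*x_1*x_2 - 40*x_1 + 38/7*x_2**2 - 116/7*x_2 → -158/7*x_1 + 38/7*x_2**2 + 128/7*x_2 - 488/7
  leading term x_1: subtract (79/7)·f_2 from -158/7*x_1 + 38/7*x_2**2 + 128/7*x_2 - 488/7 → 38/7*x_2**2 + 918/7*x_2 - 4280/7
  leading term x_2**2: subtract (-38/35)·h_5 from 38/7*x_2**2 + 918/7*x_2 - 4280/7 → 1146/7*x_2 - 4584/7
  leading term x_2: no divisor's leading term divides it; move 1146/7*x_2 to the remainder.
  leading term 1: no divisor's leading term divides it; move -4584/7 to the remainder.
  remainder 1146/7*x_2 - 4584/7 ≠ 0; add h_6 = 1146/7*x_2 - 4584/7 to the basis.

The other S-polynomials (S(f_1,f_4), S(f_2,f_3), S(f_2,f_4), S(f_3,f_4), S(f_1,h_5), S(f_2,h_5), S(f_3,h_5), S(f_4,h_5), S(f_1,h_6), S(f_2,h_6), S(f_3,h_6), S(f_4,h_6), S(h_5,h_6)) all reduce to 0 modulo the current basis, so we have a Gröbner basis.
Inter-reduce: drop elements whose leading term is divisible by another's, tail-reduce, and make monic.
Reduced Gröbner basis: {x_1 - 4, x_2 - 4}.

Elimination: the polynomial x_2 - 4 lies in the elimination ideal for x_2, so x_2 ∈ {4}. For each such x_2, the remaining basis elements (now univariate) give the rest of the solution.
  x_2 = 4: the earlier basis element becomes x_1 - 4 = 0, giving x_1 = 4 — point (4, 4).
Each listed point satisfies every original equation (direct substitution).

{(4, 4)}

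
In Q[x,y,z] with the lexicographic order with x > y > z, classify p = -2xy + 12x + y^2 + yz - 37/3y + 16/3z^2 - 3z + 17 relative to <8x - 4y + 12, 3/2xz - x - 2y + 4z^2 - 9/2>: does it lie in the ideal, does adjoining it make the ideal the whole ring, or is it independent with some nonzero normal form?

Adjoining -2xy + 12x + y^2 + yz - 37/3y + 16/3z^2 - 3z + 17 makes the ideal the whole ring: the system is inconsistent.

First compute the reduced Gröbner basis of I by Buchberger's algorithm.
f_1 = 8x - 4y + 12, LT = x.
f_2 = 3/2xz - x - 2y + 4z^2 - 9/2, LT = xz.

S(f_1,f_2): lcm = xz. S = 2/3x - 1/2yz + 4/3y - 8/3z^2 + 3/2z + 3.
  leading term x: subtract (1/12)·f_1 from 2/3x - 1/2yz + 4/3y - 8/3z^2 + 3/2z + 3 → -1/2yz + 5/3y - 8/3z^2 + 3/2z + 2
  leading term yz: no divisor's leading term divides it; move -1/2yz to the remainder.
  leading term y: no divisor's leading term divides it; move 5/3y to the remainder.
  leading term z^2: no divisor's leading term divides it; move -8/3z^2 to the remainder.
  leading term z: no divisor's leading term divides it; move 3/2z to the remainder.
  leading term 1: no divisor's leading term divides it; move 2 to the remainder.
  remainder -1/2yz + 5/3y - 8/3z^2 + 3/2z + 2 ≠ 0; add h_3 = -1/2yz + 5/3y - 8/3z^2 + 3/2z + 2 to the basis.

The other S-polynomials (S(f_1,h_3), S(f_2,h_3)) all reduce to 0 modulo the current basis, so we have a Gröbner basis.
Inter-reduce: drop elements whose leading term is divisible by another's, tail-reduce, and make monic.
Reduced Gröbner basis: {x - 1/2y + 3/2, yz - 10/3y + 16/3z^2 - 3z - 4}.
Label its elements g_1 = x - 1/2y + 3/2, g_2 = yz - 10/3y + 16/3z^2 - 3z - 4.

Reduce p = -2xy + 12x + y^2 + yz - 37/3y + 16/3z^2 - 3z + 17 modulo G:
  leading term xy: subtract (-2y)·g_1 from -2xy + 12x + y^2 + yz - 37/3y + 16/3z^2 - 3z + 17 → 12x + yz - 28/3y + 16/3z^2 - 3z + 17
  leading term x: subtract (12)·g_1 from 12x + yz - 28/3y + 16/3z^2 - 3z + 17 → yz - 10/3y + 16/3z^2 - 3z - 1
  leading term yz: subtract (1)·g_2 from yz - 10/3y + 16/3z^2 - 3z - 1 → 3
  leading term 1: no divisor's leading term divides it; move 3 to the remainder.
  normal form = 3.
The normal form is nonzero, so p ∉ I. Since p minus its normal form lies in I, I + (p) = I + (r) where r = 3; decide whether this ideal is the whole ring.
Here r = 3 is a nonzero constant, hence a unit: 1 ∈ I + (p), the Gröbner basis of I + (p) is {1}, and the enlarged system has no common solution — adjoining p is inconsistent.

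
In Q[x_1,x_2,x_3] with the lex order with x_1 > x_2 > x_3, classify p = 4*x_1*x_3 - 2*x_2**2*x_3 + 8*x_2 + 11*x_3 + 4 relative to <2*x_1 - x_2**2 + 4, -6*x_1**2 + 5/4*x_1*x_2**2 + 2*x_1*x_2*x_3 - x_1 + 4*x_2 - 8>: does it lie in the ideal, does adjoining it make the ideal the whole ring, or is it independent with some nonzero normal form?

4*x_1*x_3 - 2*x_2**2*x_3 + 8*x_2 + 11*x_3 + 4 is independent of I; its normal form modulo I is 8*x_2 + 3*x_3 + 4.

First compute the reduced Gröbner basis of I by Buchberger's algorithm.
f_1 = 2*x_1 - x_2**2 + 4, LT = x_1.
f_2 = -6*x_1**2 + 5/4*x_1*x_2**2 + 2*x_1*x_2*x_3 - x_1 + 4*x_2 - 8, LT = x_1**2.

S(f_1,f_2): lcm = x_1**2. S = -7/24*x_1*x_2**2 + 1/3*x_1*x_2*x_3 + 11/6*x_1 + 2/3*x_2 - 4/3.
  leading term x_1*x_2**2: subtract (-7/48*x_2**2)·f_1 from -7/24*x_1*x_2**2 + 1/3*x_1*x_2*x_3 + 11/6*x_1 + 2/3*x_2 - 4/3 → 1/3*x_1*x_2*x_3 + 11/6*x_1 - 7/48*x_2**4 + 7/12*x_2**2 + 2/3*x_2 - 4/3
  leading term x_1*x_2*x_3: subtract (1/6*x_2*x_3)·f_1 from 1/3*x_1*x_2*x_3 + 11/6*x_1 - 7/48*x_2**4 + 7/12*x_2**2 + 2/3*x_2 - 4/3 → 11/6*x_1 - 7/48*x_2**4 + 1/6*x_2**3*x_3 + 7/12*x_2**2 - 2/3*x_2*x_3 + 2/3*x_2 - 4/3
  leading term x_1: subtract (11/12)·f_1 from 11/6*x_1 - 7/48*x_2**4 + 1/6*x_2**3*x_3 + 7/12*x_2**2 - 2/3*x_2*x_3 + 2/3*x_2 - 4/3 → -7/48*x_2**4 + 1/6*x_2**3*x_3 + 3/2*x_2**2 - 2/3*x_2*x_3 + 2/3*x_2 - 5
  leading term x_2**4: no divisor's leading term divides it; move -7/48*x_2**4 to the remainder.
  leading term x_2**3*x_3: no divisor's leading term divides it; move 1/6*x_2**3*x_3 to the remainder.
  leading term x_2**2: no divisor's leading term divides it; move 3/2*x_2**2 to the remainder.
  leading term x_2*x_3: no divisor's leading term divides it; move -2/3*x_2*x_3 to the remainder.
  leading term x_2: no divisor's leading term divides it; move 2/3*x_2 to the remainder.
  leading term 1: no divisor's leading term divides it; move -5 to the remainder.
  remainder -7/48*x_2**4 + 1/6*x_2**3*x_3 + 3/2*x_2**2 - 2/3*x_2*x_3 + 2/3*x_2 - 5 ≠ 0; add h_3 = -7/48*x_2**4 + 1/6*x_2**3*x_3 + 3/2*x_2**2 - 2/3*x_2*x_3 + 2/3*x_2 - 5 to the basis.

The other S-polynomials (S(f_1,h_3), S(f_2,h_3)) all reduce to 0 modulo the current basis, so we have a Gröbner basis.
Inter-reduce: drop elements whose leading term is divisible by another's, tail-reduce, and make monic.
Reduced Gröbner basis: {x_1 - 1/2*x_2**2 + 2, x_2**4 - 8/7*x_2**3*x_3 - 72/7*x_2**2 + 32/7*x_2*x_3 - 32/7*x_2 + 240/7}.
Label its elements g_1 = x_1 - 1/2*x_2**2 + 2, g_2 = x_2**4 - 8/7*x_2**3*x_3 - 72/7*x_2**2 + 32/7*x_2*x_3 - 32/7*x_2 + 240/7.

Reduce p = 4*x_1*x_3 - 2*x_2**2*x_3 + 8*x_2 + 11*x_3 + 4 modulo G:
  leading term x_1*x_3: subtract (4*x_3)·g_1 from 4*x_1*x_3 - 2*x_2**2*x_3 + 8*x_2 + 11*x_3 + 4 → 8*x_2 + 3*x_3 + 4
  leading term x_2: no divisor's leading term divides it; move 8*x_2 to the remainder.
  leading term x_3: no divisor's leading term divides it; move 3*x_3 to the remainder.
  leading term 1: no divisor's leading term divides it; move 4 to the remainder.
  normal form = 8*x_2 + 3*x_3 + 4.
The normal form is nonzero, so p ∉ I. Since p minus its normal form lies in I, I + (p) = I + (r) where r = 8*x_2 + 3*x_3 + 4; decide whether this ideal is the whole ring.
Run Buchberger on G together with r (pairs among the g_i already reduce to 0 since G is a Gröbner basis):
g_1 = x_1 - 1/2*x_2**2 + 2, LT = x_1.
g_2 = x_2**4 - 8/7*x_2**3*x_3 - 72/7*x_2**2 + 32/7*x_2*x_3 - 32/7*x_2 + 240/7, LT = x_2**4.
r = 8*x_2 + 3*x_3 + 4, LT = x_2.

S(g_2,r): lcm = x_2**4. S = -85/56*x_2**3*x_3 - 1/2*x_2**3 - 72/7*x_2**2 + 32/7*x_2*x_3 - 32/7*x_2 + 240/7.
  leading term x_2**3*x_3: subtract (-85/448*x_2**2*x_3)·r from -85/56*x_2**3*x_3 - 1/2*x_2**3 - 72/7*x_2**2 + 32/7*x_2*x_3 - 32/7*x_2 + 240/7 → -1/2*x_2**3 + 255/448*x_2**2*x_3**2 + 85/112*x_2**2*x_3 - 72/7*x_2**2 + 32/7*x_2*x_3 - 32/7*x_2 + 240/7
  leading term x_2**3: subtract (-1/16*x_2**2)·r from -1/2*x_2**3 + 255/448*x_2**2*x_3**2 + 85/112*x_2**2*x_3 - 72/7*x_2**2 + 32/7*x_2*x_3 - 32/7*x_2 + 240/7 → 255/448*x_2**2*x_3**2 + 53/56*x_2**2*x_3 - 281/28*x_2**2 + 32/7*x_2*x_3 - 32/7*x_2 + 240/7
  leading term x_2**2*x_3**2: subtract (255/3584*x_2*x_3**2)·r from 255/448*x_2**2*x_3**2 + 53/56*x_2**2*x_3 - 281/28*x_2**2 + 32/7*x_2*x_3 - 32/7*x_2 + 240/7 → 53/56*x_2**2*x_3 - 281/28*x_2**2 - 765/3584*x_2*x_3**3 - 255/896*x_2*x_3**2 + 32/7*x_2*x_3 - 32/7*x_2 + 240/7
  leading term x_2**2*x_3: subtract (53/448*x_2*x_3)·r from 53/56*x_2**2*x_3 - 281/28*x_2**2 - 765/3584*x_2*x_3**3 - 255/896*x_2*x_3**2 + 32/7*x_2*x_3 - 32/7*x_2 + 240/7 → -281/28*x_2**2 - 765/3584*x_2*x_3**3 - 573/896*x_2*x_3**2 + 459/112*x_2*x_3 - 32/7*x_2 + 240/7
  leading term x_2**2: subtract (-281/224*x_2)·r from -281/28*x_2**2 - 765/3584*x_2*x_3**3 - 573/896*x_2*x_3**2 + 459/112*x_2*x_3 - 32/7*x_2 + 240/7 → -765/3584*x_2*x_3**3 - 573/896*x_2*x_3**2 + 1761/224*x_2*x_3 + 25/56*x_2 + 240/7
  leading term x_2*x_3**3: subtract (-765/28672*x_3**3)·r from -765/3584*x_2*x_3**3 - 573/896*x_2*x_3**2 + 1761/224*x_2*x_3 + 25/56*x_2 + 240/7 → -573/896*x_2*x_3**2 + 1761/224*x_2*x_3 + 25/56*x_2 + 2295/28672*x_3**4 + 765/7168*x_3**3 + 240/7
  leading term x_2*x_3**2: subtract (-573/7168*x_3**2)·r from -573/896*x_2*x_3**2 + 1761/224*x_2*x_3 + 25/56*x_2 + 2295/28672*x_3**4 + 765/7168*x_3**3 + 240/7 → 1761/224*x_2*x_3 + 25/56*x_2 + 2295/28672*x_3**4 + 621/1792*x_3**3 + 573/1792*x_3**2 + 240/7
  leading term x_2*x_3: subtract (1761/1792*x_3)·r from 1761/224*x_2*x_3 + 25/56*x_2 + 2295/28672*x_3**4 + 621/1792*x_3**3 + 573/1792*x_3**2 + 240/7 → 25/56*x_2 + 2295/28672*x_3**4 + 621/1792*x_3**3 - 2355/896*x_3**2 - 1761/448*x_3 + 240/7
  leading term x_2: subtract (25/448)·r from 25/56*x_2 + 2295/28672*x_3**4 + 621/1792*x_3**3 - 2355/896*x_3**2 - 1761/448*x_3 + 240/7 → 2295/28672*x_3**4 + 621/1792*x_3**3 - 2355/896*x_3**2 - 459/112*x_3 + 545/16
  leading term x_3**4: no divisor's leading term divides it; move 2295/28672*x_3**4 to the remainder.
  leading term x_3**3: no divisor's leading term divides it; move 621/1792*x_3**3 to the remainder.
  leading term x_3**2: no divisor's leading term divides it; move -2355/896*x_3**2 to the remainder.
  leading term x_3: no divisor's leading term divides it; move -459/112*x_3 to the remainder.
  leading term 1: no divisor's leading term divides it; move 545/16 to the remainder.
  remainder 2295/28672*x_3**4 + 621/1792*x_3**3 - 2355/896*x_3**2 - 459/112*x_3 + 545/16 ≠ 0; add m_4 = 2295/28672*x_3**4 + 621/1792*x_3**3 - 2355/896*x_3**2 - 459/112*x_3 + 545/16 to the basis.

The other S-polynomials (S(g_1,g_2), S(g_1,r), S(g_1,m_4), S(g_2,m_4), S(r,m_4)) all reduce to 0 modulo the current basis, so we have a Gröbner basis.
Inter-reduce: drop elements whose leading term is divisible by another's, tail-reduce, and make monic.
Reduced Gröbner basis: {x_1 - 9/128*x_3**2 - 3/16*x_3 + 15/8, x_2 + 3/8*x_3 + 1/2, x_3**4 + 368/85*x_3**3 - 5024/153*x_3**2 - 256/5*x_3 + 195328/459}.
The reduced Gröbner basis of I + (p) is {x_1 - 9/128*x_3**2 - 3/16*x_3 + 15/8, x_2 + 3/8*x_3 + 1/2, x_3**4 + 368/85*x_3**3 - 5024/153*x_3**2 - 256/5*x_3 + 195328/459} ≠ {1}, a proper ideal, so the enlarged system stays consistent: p is independent of I, with normal form 8*x_2 + 3*x_3 + 4.

The remainder on division by a Gröbner basis is unique — it is the normal form.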